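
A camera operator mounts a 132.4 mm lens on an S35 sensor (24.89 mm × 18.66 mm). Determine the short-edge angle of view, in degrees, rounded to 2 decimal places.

Angle of view α = 2·arctan(h/2f) with h = 18.66 mm and f = 132.4 mm.
h/2f = 0.07047; arctan(0.07047) ≈ 4.0309°, so α ≈ 8.0617°.

8.06°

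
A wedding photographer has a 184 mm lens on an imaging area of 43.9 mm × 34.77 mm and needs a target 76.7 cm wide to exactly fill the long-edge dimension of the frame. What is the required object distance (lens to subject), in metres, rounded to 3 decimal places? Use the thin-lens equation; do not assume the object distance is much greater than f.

3.399 m

W: 76.7 cm = 767 mm.
Magnification m = w/W = dᵢ/dₒ; combined with 1/f = 1/dₒ + 1/dᵢ this gives dₒ = f·(1 + W/w).
dₒ = 184 mm × (1 + 767/43.9) = 184 × 18.4715 ≈ 3398.761 mm = 3.39876 m.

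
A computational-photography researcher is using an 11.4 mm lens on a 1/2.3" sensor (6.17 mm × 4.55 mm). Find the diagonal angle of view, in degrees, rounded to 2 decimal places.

Sensor diagonal = √(6.17² + 4.55²) = √58.7714 ≈ 7.6663 mm.
Angle of view α = 2·arctan(d/2f) with d = 7.6663 mm and f = 11.4 mm.
d/2f = 0.33624; arctan(0.33624) ≈ 18.5847°, so α ≈ 37.1693°.

37.17°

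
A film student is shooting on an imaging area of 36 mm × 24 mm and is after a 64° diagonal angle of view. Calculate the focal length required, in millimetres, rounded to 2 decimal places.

Sensor diagonal = √(36² + 24²) = √1872.0000 ≈ 43.2666 mm.
From α = 2·arctan(d/2f) we get f = d / (2·tan(α/2)).
With d = 43.2666 mm and α/2 = 32°, tan(α/2) ≈ 0.62487, so f ≈ 43.2666 / 1.24974 ≈ 34.6205 mm.

34.62 mm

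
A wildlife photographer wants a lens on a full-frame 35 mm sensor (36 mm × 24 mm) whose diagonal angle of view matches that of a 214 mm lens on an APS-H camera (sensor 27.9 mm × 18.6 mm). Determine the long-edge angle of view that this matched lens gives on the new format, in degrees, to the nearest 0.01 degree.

Sensor diagonal = √(27.9² + 18.6²) = √1124.3700 ≈ 33.5316 mm.
Sensor diagonal = √(36² + 24²) = √1872.0000 ≈ 43.2666 mm.
Equal diagonal AOV ⇒ f₂ = f₁ · 43.2666/33.5316 = 214 × 1.29032 ≈ 276.1290 mm.
Long-edge AOV on the new format = 2·arctan(36 / (2 × 276.1290)) = 2·arctan(0.06519) ≈ 7.4593°.

7.46°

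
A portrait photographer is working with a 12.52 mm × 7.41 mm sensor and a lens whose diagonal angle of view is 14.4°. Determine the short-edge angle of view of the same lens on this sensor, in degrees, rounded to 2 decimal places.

Sensor diagonal = √(12.52² + 7.41²) = √211.6585 ≈ 14.5485 mm.
From the diagonal AOV: f = 14.5485 / (2·tan(7.2°)) = 14.5485 / 0.25266 ≈ 57.5816 mm.
Short-edge AOV = 2·arctan(7.41 / (2 × 57.5816)) = 2·arctan(0.06434) ≈ 7.3631°.

7.36°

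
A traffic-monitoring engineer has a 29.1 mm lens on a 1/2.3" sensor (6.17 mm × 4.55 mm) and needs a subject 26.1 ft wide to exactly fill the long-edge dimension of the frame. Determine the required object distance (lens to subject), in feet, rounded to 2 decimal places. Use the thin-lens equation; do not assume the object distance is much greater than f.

123.19 ft

W: 26.1 ft × 304.8 mm/ft = 7955.28 mm.
Magnification m = w/W = dᵢ/dₒ; combined with 1/f = 1/dₒ + 1/dᵢ this gives dₒ = f·(1 + W/w).
dₒ = 29.1 mm × (1 + 7955.28/6.17) = 29.1 × 1290.3484 ≈ 37549.139 mm = 37549.139/304.8 ft = 123.193 ft.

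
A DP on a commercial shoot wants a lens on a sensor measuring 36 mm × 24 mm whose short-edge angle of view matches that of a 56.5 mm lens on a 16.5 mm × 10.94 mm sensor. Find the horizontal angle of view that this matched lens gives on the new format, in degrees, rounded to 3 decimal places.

16.526°

Equal short-edge AOV ⇒ f₂ = f₁ · 24/10.94 = 56.5 × 2.19378 ≈ 123.9488 mm.
Horizontal AOV on the new format = 2·arctan(36 / (2 × 123.9488)) = 2·arctan(0.14522) ≈ 16.5256°.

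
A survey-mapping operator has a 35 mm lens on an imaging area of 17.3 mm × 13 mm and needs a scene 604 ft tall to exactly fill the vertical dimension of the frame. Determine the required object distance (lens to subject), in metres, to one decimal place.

W: 604 ft × 304.8 mm/ft = 184099.19 mm.
Magnification m = h/W = dᵢ/dₒ; combined with 1/f = 1/dₒ + 1/dᵢ this gives dₒ = f·(1 + W/h).
dₒ = 35 mm × (1 + 184099/13) = 35 × 14162.4765 ≈ 495686.676 mm = 495.687 m.

495.7 m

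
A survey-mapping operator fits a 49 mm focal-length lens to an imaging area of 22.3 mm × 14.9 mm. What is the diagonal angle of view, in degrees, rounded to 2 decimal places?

30.61°

Sensor diagonal = √(22.3² + 14.9²) = √719.3000 ≈ 26.8198 mm.
Angle of view α = 2·arctan(d/2f) with d = 26.8198 mm and f = 49 mm.
d/2f = 0.27367; arctan(0.27367) ≈ 15.3054°, so α ≈ 30.6109°.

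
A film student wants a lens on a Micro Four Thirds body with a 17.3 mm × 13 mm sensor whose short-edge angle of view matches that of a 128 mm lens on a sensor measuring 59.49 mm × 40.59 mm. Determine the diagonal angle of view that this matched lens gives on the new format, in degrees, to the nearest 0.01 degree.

29.57°

Equal short-edge AOV ⇒ f₂ = f₁ · 13/40.59 = 128 × 0.32028 ≈ 40.9953 mm.
Sensor diagonal = √(17.3² + 13²) = √468.2900 ≈ 21.6400 mm.
Diagonal AOV on the new format = 2·arctan(21.6400 / (2 × 40.9953)) = 2·arctan(0.26393) ≈ 29.5701°.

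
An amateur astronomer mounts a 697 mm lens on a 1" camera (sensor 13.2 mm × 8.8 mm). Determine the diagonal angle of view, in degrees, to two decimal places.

Sensor diagonal = √(13.2² + 8.8²) = √251.6800 ≈ 15.8644 mm.
Angle of view α = 2·arctan(d/2f) with d = 15.8644 mm and f = 697 mm.
d/2f = 0.01138; arctan(0.01138) ≈ 0.6520°, so α ≈ 1.3041°.

1.30°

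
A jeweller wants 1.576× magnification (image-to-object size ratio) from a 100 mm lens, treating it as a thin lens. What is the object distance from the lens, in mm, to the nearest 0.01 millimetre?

With m = dᵢ/dₒ and 1/f = 1/dₒ + 1/dᵢ, substituting dᵢ = m·dₒ gives 1/f = (1 + 1/m)/dₒ, hence dₒ = f·(1 + 1/m).
dₒ = 100 × (1 + 1/1.576) = 100 × 1.63452 ≈ 163.452 mm.

163.45 mm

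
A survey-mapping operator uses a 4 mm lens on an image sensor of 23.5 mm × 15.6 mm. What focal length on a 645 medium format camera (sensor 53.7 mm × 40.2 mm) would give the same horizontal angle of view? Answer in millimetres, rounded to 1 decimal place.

9.1 mm

Equal angle of view means equal width/f ratio, so f₂ = f₁ · (width₂/width₁) = 4 × 53.7/23.5.
f₂ = 4 × 2.28511 ≈ 9.140 mm.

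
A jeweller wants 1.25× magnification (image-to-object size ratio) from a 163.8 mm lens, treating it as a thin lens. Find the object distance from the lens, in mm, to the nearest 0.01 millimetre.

With m = dᵢ/dₒ and 1/f = 1/dₒ + 1/dᵢ, substituting dᵢ = m·dₒ gives 1/f = (1 + 1/m)/dₒ, hence dₒ = f·(1 + 1/m).
dₒ = 163.8 × (1 + 1/1.25) = 163.8 × 1.80000 ≈ 294.840 mm.

294.84 mm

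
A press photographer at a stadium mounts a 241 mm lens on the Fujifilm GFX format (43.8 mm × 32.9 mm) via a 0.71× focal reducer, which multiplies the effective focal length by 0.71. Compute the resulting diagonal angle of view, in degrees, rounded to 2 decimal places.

Effective focal length f = 241 × 0.71 = 171.11 mm.
Sensor diagonal = √(43.8² + 32.9²) = √3000.8500 ≈ 54.7800 mm.
α = 2·arctan(54.780 / (2 × 171.11)) = 2·arctan(0.16007) ≈ 18.1887°.

18.19°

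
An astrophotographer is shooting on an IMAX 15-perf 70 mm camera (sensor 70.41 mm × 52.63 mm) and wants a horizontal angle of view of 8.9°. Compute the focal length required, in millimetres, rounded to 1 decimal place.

From α = 2·arctan(w/2f) we get f = w / (2·tan(α/2)).
With w = 70.41 mm and α/2 = 4.45°, tan(α/2) ≈ 0.07782, so f ≈ 70.41 / 0.15565 ≈ 452.3686 mm.

452.4 mm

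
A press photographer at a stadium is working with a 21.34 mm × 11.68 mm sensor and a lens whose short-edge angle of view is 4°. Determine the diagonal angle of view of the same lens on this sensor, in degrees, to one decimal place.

8.3°

From the short-edge AOV: f = 11.68 / (2·tan(2°)) = 11.68 / 0.06984 ≈ 167.2357 mm.
Sensor diagonal = √(21.34² + 11.68²) = √591.8180 ≈ 24.3273 mm.
Diagonal AOV = 2·arctan(24.3273 / (2 × 167.2357)) = 2·arctan(0.07273) ≈ 8.3200°.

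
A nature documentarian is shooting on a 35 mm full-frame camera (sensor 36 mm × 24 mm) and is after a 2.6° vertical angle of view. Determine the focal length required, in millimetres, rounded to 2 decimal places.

From α = 2·arctan(h/2f) we get f = h / (2·tan(α/2)).
With h = 24 mm and α/2 = 1.3°, tan(α/2) ≈ 0.02269, so f ≈ 24 / 0.04539 ≈ 528.7934 mm.

528.79 mm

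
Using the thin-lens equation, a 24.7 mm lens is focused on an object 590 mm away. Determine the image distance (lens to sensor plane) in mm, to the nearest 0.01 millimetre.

1/dᵢ = 1/f − 1/dₒ = 1/24.7 − 1/590 = 0.0387909 mm⁻¹.
dᵢ = 1/0.0387909 ≈ 25.7792 mm.

25.78 mm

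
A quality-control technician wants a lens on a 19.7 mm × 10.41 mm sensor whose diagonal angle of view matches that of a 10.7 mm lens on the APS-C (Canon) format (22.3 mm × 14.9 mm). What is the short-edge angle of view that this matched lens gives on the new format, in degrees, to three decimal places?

60.701°

Sensor diagonal = √(22.3² + 14.9²) = √719.3000 ≈ 26.8198 mm.
Sensor diagonal = √(19.7² + 10.41²) = √496.4581 ≈ 22.2813 mm.
Equal diagonal AOV ⇒ f₂ = f₁ · 22.2813/26.8198 = 10.7 × 0.83078 ≈ 8.8894 mm.
Short-edge AOV on the new format = 2·arctan(10.41 / (2 × 8.8894)) = 2·arctan(0.58553) ≈ 60.7007°.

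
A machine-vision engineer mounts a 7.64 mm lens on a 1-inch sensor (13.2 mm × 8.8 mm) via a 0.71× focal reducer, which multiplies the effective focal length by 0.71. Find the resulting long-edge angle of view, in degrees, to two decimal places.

Effective focal length f = 7.64 × 0.71 = 5.4244 mm.
α = 2·arctan(13.2 / (2 × 5.4244)) = 2·arctan(1.21672) ≈ 101.1679°.

101.17°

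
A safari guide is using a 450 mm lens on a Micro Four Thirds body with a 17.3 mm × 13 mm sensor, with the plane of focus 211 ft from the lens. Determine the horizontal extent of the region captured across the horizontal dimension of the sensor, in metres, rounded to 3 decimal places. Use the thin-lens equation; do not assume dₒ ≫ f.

2.455 m

dₒ: 211 ft × 304.8 mm/ft = 64312.80 mm.
Similar triangles through the lens centre give W/dₒ = w/dᵢ; with 1/f = 1/dₒ + 1/dᵢ this gives W = w·(dₒ − f)/f.
W = 17.3 mm × (64312.8 − 450) / 450 = 17.3 × 141.9173 ≈ 2455.170 mm = 2.45517 m.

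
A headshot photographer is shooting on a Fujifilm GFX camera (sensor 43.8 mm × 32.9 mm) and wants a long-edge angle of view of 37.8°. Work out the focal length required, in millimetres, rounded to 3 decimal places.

From α = 2·arctan(w/2f) we get f = w / (2·tan(α/2)).
With w = 43.8 mm and α/2 = 18.9°, tan(α/2) ≈ 0.34238, so f ≈ 43.8 / 0.68475 ≈ 63.9647 mm.

63.965 mm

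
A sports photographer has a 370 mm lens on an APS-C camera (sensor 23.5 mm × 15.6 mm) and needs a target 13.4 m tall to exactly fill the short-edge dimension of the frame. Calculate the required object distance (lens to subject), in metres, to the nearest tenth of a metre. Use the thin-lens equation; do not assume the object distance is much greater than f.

W: 13.4 m = 13400 mm.
Magnification m = h/W = dᵢ/dₒ; combined with 1/f = 1/dₒ + 1/dᵢ this gives dₒ = f·(1 + W/h).
dₒ = 370 mm × (1 + 13400/15.6) = 370 × 859.9744 ≈ 318190.513 mm = 318.191 m.

318.2 m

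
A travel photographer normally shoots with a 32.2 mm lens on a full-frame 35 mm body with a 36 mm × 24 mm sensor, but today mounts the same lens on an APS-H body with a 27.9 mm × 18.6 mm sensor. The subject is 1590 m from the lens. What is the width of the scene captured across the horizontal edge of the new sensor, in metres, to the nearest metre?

1378 m

The focal length stays 32.2 mm; the relevant sensor dimension is now w = 27.9 mm. Object distance dₒ = 1590 m = 1.59e+06 mm.
Thin-lens field width W = w·(dₒ − f)/f = 27.9 × (1.59e+06 − 32.2)/32.2 ≈ 1377642.907 mm = 1377.64 m.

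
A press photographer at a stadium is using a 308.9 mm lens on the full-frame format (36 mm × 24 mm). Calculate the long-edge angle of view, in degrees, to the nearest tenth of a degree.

Angle of view α = 2·arctan(w/2f) with w = 36 mm and f = 308.9 mm.
w/2f = 0.05827; arctan(0.05827) ≈ 3.3349°, so α ≈ 6.6699°.

6.7°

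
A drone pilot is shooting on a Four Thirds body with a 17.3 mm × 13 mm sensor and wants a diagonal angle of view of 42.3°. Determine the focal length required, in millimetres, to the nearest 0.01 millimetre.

Sensor diagonal = √(17.3² + 13²) = √468.2900 ≈ 21.6400 mm.
From α = 2·arctan(d/2f) we get f = d / (2·tan(α/2)).
With d = 21.6400 mm and α/2 = 21.15°, tan(α/2) ≈ 0.38687, so f ≈ 21.6400 / 0.77374 ≈ 27.9680 mm.

27.97 mm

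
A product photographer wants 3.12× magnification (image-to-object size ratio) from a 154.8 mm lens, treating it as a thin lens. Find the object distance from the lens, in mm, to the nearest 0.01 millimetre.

With m = dᵢ/dₒ and 1/f = 1/dₒ + 1/dᵢ, substituting dᵢ = m·dₒ gives 1/f = (1 + 1/m)/dₒ, hence dₒ = f·(1 + 1/m).
dₒ = 154.8 × (1 + 1/3.12) = 154.8 × 1.32051 ≈ 204.415 mm.

204.42 mm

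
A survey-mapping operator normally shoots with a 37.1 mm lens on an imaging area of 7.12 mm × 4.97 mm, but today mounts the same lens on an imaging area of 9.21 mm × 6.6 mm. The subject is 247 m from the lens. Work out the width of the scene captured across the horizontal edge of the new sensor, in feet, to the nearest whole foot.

The focal length stays 37.1 mm; the relevant sensor dimension is now w = 9.21 mm. Object distance dₒ = 247 m = 247000 mm.
Thin-lens field width W = w·(dₒ − f)/f = 9.21 × (247000 − 37.1)/37.1 ≈ 61308.041 mm = 61308.041/304.8 ft = 201.142 ft.

201 ft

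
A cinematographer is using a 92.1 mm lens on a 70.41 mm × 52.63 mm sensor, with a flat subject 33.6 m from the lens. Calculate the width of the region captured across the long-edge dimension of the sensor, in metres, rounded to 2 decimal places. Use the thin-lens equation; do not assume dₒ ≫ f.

dₒ: 33.6 m = 33600 mm.
Similar triangles through the lens centre give W/dₒ = w/dᵢ; with 1/f = 1/dₒ + 1/dᵢ this gives W = w·(dₒ − f)/f.
W = 70.41 mm × (33600 − 92.1) / 92.1 = 70.41 × 363.8208 ≈ 25616.626 mm = 25.6166 m.

25.62 m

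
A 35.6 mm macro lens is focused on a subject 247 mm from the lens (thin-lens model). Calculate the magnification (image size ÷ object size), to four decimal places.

0.1684×

Thin lens: 1/f = 1/dₒ + 1/dᵢ → 1/dᵢ = 1/35.6 − 1/247 = 0.0240413 mm⁻¹, so dᵢ ≈ 41.5951 mm.
Magnification m = dᵢ/dₒ = 41.5951/247 ≈ 0.16840.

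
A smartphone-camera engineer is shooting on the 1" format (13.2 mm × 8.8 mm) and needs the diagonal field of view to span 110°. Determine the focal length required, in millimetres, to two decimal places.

5.55 mm

Sensor diagonal = √(13.2² + 8.8²) = √251.6800 ≈ 15.8644 mm.
From α = 2·arctan(d/2f) we get f = d / (2·tan(α/2)).
With d = 15.8644 mm and α/2 = 55°, tan(α/2) ≈ 1.42815, so f ≈ 15.8644 / 2.85630 ≈ 5.5542 mm.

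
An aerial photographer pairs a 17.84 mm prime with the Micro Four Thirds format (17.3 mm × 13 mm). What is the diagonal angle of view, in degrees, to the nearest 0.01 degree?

62.47°

Sensor diagonal = √(17.3² + 13²) = √468.2900 ≈ 21.6400 mm.
Angle of view α = 2·arctan(d/2f) with d = 21.6400 mm and f = 17.84 mm.
d/2f = 0.60650; arctan(0.60650) ≈ 31.2369°, so α ≈ 62.4738°.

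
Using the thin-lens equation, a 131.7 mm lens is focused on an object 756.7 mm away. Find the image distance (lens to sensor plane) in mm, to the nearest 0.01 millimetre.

159.45 mm

1/dᵢ = 1/f − 1/dₒ = 1/131.7 − 1/756.7 = 0.0062715 mm⁻¹.
dᵢ = 1/0.0062715 ≈ 159.4518 mm.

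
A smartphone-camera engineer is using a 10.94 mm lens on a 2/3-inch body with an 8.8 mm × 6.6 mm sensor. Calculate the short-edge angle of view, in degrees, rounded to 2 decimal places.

33.57°

Angle of view α = 2·arctan(h/2f) with h = 6.6 mm and f = 10.94 mm.
h/2f = 0.30165; arctan(0.30165) ≈ 16.7857°, so α ≈ 33.5714°.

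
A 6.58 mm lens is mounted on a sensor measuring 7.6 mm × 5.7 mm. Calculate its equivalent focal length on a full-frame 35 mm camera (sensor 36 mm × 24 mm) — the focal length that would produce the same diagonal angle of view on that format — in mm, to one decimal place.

Sensor diagonal = √(7.6² + 5.7²) = √90.2500 ≈ 9.5000 mm.
Sensor diagonal = √(36² + 24²) = √1872.0000 ≈ 43.2666 mm.
Equal angle of view means equal diagonal/f ratio, so f₂ = f₁ · (diagonal₂/diagonal₁) = 6.58 × 43.2666/9.5000.
f₂ = 6.58 × 4.55438 ≈ 29.968 mm.

30.0 mm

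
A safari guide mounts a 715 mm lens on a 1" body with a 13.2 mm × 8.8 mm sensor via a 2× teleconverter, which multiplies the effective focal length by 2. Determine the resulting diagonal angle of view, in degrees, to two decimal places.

0.64°

Effective focal length f = 715 × 2 = 1430 mm.
Sensor diagonal = √(13.2² + 8.8²) = √251.6800 ≈ 15.8644 mm.
α = 2·arctan(15.864 / (2 × 1430)) = 2·arctan(0.00555) ≈ 0.6356°.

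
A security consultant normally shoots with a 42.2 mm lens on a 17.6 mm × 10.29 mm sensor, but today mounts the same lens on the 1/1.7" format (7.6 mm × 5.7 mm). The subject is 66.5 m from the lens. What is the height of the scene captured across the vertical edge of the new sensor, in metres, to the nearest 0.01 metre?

The focal length stays 42.2 mm; the relevant sensor dimension is now h = 5.7 mm. Object distance dₒ = 66.5 m = 66500 mm.
Thin-lens field height W = h·(dₒ − f)/f = 5.7 × (66500 − 42.2)/42.2 ≈ 8976.527 mm = 8.97653 m.

8.98 m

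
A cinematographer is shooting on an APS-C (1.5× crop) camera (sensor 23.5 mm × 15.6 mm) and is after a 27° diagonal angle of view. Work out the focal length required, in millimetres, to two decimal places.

Sensor diagonal = √(23.5² + 15.6²) = √795.6100 ≈ 28.2066 mm.
From α = 2·arctan(d/2f) we get f = d / (2·tan(α/2)).
With d = 28.2066 mm and α/2 = 13.5°, tan(α/2) ≈ 0.24008, so f ≈ 28.2066 / 0.48016 ≈ 58.7444 mm.

58.74 mm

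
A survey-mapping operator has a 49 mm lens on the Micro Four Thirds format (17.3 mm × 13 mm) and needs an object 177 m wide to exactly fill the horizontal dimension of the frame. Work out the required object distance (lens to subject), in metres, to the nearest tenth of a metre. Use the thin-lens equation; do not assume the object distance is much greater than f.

W: 177 m = 177000 mm.
Magnification m = w/W = dᵢ/dₒ; combined with 1/f = 1/dₒ + 1/dᵢ this gives dₒ = f·(1 + W/w).
dₒ = 49 mm × (1 + 177000/17.3) = 49 × 10232.2139 ≈ 501378.480 mm = 501.378 m.

501.4 m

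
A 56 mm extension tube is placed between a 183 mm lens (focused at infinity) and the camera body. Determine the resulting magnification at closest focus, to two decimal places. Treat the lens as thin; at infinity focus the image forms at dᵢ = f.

The tube moves the image plane from f to f + e, so dᵢ = 183 + 56 = 239 mm. Focus is achieved when 1/f = 1/dₒ + 1/dᵢ, giving dₒ = 1/(1/f − 1/(f+e)).
Magnification m = dᵢ/dₒ = (f+e)·(1/f − 1/(f+e)) = e/f = 56/183 ≈ 0.3060.

0.31×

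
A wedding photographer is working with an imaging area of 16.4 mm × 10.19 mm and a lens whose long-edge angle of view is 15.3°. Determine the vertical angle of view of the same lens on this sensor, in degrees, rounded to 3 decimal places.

9.541°

From the long-edge AOV: f = 16.4 / (2·tan(7.65°)) = 16.4 / 0.26863 ≈ 61.0497 mm.
Vertical AOV = 2·arctan(10.19 / (2 × 61.0497)) = 2·arctan(0.08346) ≈ 9.5413°.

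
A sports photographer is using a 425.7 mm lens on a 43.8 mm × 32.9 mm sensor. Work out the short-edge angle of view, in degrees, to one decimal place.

4.4°

Angle of view α = 2·arctan(h/2f) with h = 32.9 mm and f = 425.7 mm.
h/2f = 0.03864; arctan(0.03864) ≈ 2.2129°, so α ≈ 4.4259°.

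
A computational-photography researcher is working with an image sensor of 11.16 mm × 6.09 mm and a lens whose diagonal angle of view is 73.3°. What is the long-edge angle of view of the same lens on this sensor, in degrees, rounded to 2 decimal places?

Sensor diagonal = √(11.16² + 6.09²) = √161.6337 ≈ 12.7135 mm.
From the diagonal AOV: f = 12.7135 / (2·tan(36.65°)) = 12.7135 / 1.48804 ≈ 8.5438 mm.
Long-edge AOV = 2·arctan(11.16 / (2 × 8.5438)) = 2·arctan(0.65311) ≈ 66.2975°.

66.30°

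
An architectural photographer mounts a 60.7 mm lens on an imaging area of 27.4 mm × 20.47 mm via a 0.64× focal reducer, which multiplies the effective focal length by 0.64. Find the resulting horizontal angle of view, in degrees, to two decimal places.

Effective focal length f = 60.7 × 0.64 = 38.848 mm.
α = 2·arctan(27.4 / (2 × 38.848)) = 2·arctan(0.35266) ≈ 38.8511°.

38.85°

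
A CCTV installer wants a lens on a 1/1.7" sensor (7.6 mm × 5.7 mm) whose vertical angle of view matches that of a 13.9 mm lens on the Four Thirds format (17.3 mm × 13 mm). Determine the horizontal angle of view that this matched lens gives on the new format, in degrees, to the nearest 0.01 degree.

Equal vertical AOV ⇒ f₂ = f₁ · 5.7/13 = 13.9 × 0.43846 ≈ 6.0946 mm.
Horizontal AOV on the new format = 2·arctan(7.6 / (2 × 6.0946)) = 2·arctan(0.62350) ≈ 63.8872°.

63.89°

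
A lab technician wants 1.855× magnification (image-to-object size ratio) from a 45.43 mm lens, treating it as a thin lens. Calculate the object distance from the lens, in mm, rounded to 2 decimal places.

With m = dᵢ/dₒ and 1/f = 1/dₒ + 1/dᵢ, substituting dᵢ = m·dₒ gives 1/f = (1 + 1/m)/dₒ, hence dₒ = f·(1 + 1/m).
dₒ = 45.43 × (1 + 1/1.855) = 45.43 × 1.53908 ≈ 69.921 mm.

69.92 mm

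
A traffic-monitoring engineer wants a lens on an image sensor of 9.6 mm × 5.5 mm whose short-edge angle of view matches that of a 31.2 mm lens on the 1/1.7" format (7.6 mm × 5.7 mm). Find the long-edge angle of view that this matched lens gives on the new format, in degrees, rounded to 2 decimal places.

18.12°

Equal short-edge AOV ⇒ f₂ = f₁ · 5.5/5.7 = 31.2 × 0.96491 ≈ 30.1053 mm.
Long-edge AOV on the new format = 2·arctan(9.6 / (2 × 30.1053)) = 2·arctan(0.15944) ≈ 18.1180°.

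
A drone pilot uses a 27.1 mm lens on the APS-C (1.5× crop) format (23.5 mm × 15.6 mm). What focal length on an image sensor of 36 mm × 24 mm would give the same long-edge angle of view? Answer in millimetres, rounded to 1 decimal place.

41.5 mm

Equal angle of view means equal width/f ratio, so f₂ = f₁ · (width₂/width₁) = 27.1 × 36/23.5.
f₂ = 27.1 × 1.53191 ≈ 41.515 mm.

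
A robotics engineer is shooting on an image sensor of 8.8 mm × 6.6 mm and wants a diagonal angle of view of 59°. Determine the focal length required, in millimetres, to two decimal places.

9.72 mm

Sensor diagonal = √(8.8² + 6.6²) = √121.0000 ≈ 11.0000 mm.
From α = 2·arctan(d/2f) we get f = d / (2·tan(α/2)).
With d = 11.0000 mm and α/2 = 29.5°, tan(α/2) ≈ 0.56577, so f ≈ 11.0000 / 1.13155 ≈ 9.7212 mm.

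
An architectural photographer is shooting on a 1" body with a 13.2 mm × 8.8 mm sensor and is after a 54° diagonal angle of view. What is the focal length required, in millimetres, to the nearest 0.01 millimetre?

Sensor diagonal = √(13.2² + 8.8²) = √251.6800 ≈ 15.8644 mm.
From α = 2·arctan(d/2f) we get f = d / (2·tan(α/2)).
With d = 15.8644 mm and α/2 = 27°, tan(α/2) ≈ 0.50953, so f ≈ 15.8644 / 1.01905 ≈ 15.5678 mm.

15.57 mm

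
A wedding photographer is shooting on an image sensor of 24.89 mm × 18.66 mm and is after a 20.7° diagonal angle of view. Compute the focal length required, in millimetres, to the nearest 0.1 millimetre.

Sensor diagonal = √(24.89² + 18.66²) = √967.7077 ≈ 31.1080 mm.
From α = 2·arctan(d/2f) we get f = d / (2·tan(α/2)).
With d = 31.1080 mm and α/2 = 10.35°, tan(α/2) ≈ 0.18263, so f ≈ 31.1080 / 0.36526 ≈ 85.1656 mm.

85.2 mm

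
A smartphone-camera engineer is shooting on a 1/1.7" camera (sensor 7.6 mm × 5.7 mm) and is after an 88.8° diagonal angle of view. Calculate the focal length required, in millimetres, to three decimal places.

Sensor diagonal = √(7.6² + 5.7²) = √90.2500 ≈ 9.5000 mm.
From α = 2·arctan(d/2f) we get f = d / (2·tan(α/2)).
With d = 9.5000 mm and α/2 = 44.4°, tan(α/2) ≈ 0.97927, so f ≈ 9.5000 / 1.95854 ≈ 4.8505 mm.

4.851 mm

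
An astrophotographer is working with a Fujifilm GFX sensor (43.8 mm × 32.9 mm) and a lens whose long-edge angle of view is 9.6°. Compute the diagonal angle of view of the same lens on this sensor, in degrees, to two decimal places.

11.99°

From the long-edge AOV: f = 43.8 / (2·tan(4.8°)) = 43.8 / 0.16794 ≈ 260.8001 mm.
Sensor diagonal = √(43.8² + 32.9²) = √3000.8500 ≈ 54.7800 mm.
Diagonal AOV = 2·arctan(54.7800 / (2 × 260.8001)) = 2·arctan(0.10502) ≈ 11.9908°.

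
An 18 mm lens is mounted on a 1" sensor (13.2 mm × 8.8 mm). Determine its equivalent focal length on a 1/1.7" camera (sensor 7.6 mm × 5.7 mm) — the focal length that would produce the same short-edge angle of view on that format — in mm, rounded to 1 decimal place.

Equal angle of view means equal height/f ratio, so f₂ = f₁ · (height₂/height₁) = 18 × 5.7/8.8.
f₂ = 18 × 0.64773 ≈ 11.659 mm.

11.7 mm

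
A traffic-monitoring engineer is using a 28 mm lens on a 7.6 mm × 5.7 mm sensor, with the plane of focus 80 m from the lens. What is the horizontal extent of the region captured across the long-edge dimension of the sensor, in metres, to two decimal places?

dₒ: 80 m = 80000 mm.
Similar triangles through the lens centre give W/dₒ = w/dᵢ; with 1/f = 1/dₒ + 1/dᵢ this gives W = w·(dₒ − f)/f.
W = 7.6 mm × (80000 − 28) / 28 = 7.6 × 2856.1429 ≈ 21706.686 mm = 21.7067 m.

21.71 m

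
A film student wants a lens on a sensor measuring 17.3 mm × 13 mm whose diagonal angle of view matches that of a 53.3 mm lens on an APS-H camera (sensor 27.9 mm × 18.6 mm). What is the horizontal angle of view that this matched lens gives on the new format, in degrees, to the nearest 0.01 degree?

Sensor diagonal = √(27.9² + 18.6²) = √1124.3700 ≈ 33.5316 mm.
Sensor diagonal = √(17.3² + 13²) = √468.2900 ≈ 21.6400 mm.
Equal diagonal AOV ⇒ f₂ = f₁ · 21.6400/33.5316 = 53.3 × 0.64536 ≈ 34.3977 mm.
Horizontal AOV on the new format = 2·arctan(17.3 / (2 × 34.3977)) = 2·arctan(0.25147) ≈ 28.2310°.

28.23°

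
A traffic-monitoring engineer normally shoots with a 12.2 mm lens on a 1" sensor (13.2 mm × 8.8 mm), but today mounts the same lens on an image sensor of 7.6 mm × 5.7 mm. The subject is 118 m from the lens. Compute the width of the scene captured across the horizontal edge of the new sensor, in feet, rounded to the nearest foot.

The focal length stays 12.2 mm; the relevant sensor dimension is now w = 7.6 mm. Object distance dₒ = 118 m = 118000 mm.
Thin-lens field width W = w·(dₒ − f)/f = 7.6 × (118000 − 12.2)/12.2 ≈ 73500.597 mm = 73500.597/304.8 ft = 241.144 ft.

241 ft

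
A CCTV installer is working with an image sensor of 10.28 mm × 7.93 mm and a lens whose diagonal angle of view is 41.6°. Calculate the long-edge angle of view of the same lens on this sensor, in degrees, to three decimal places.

Sensor diagonal = √(10.28² + 7.93²) = √168.5633 ≈ 12.9832 mm.
From the diagonal AOV: f = 12.9832 / (2·tan(20.8°)) = 12.9832 / 0.75973 ≈ 17.0892 mm.
Long-edge AOV = 2·arctan(10.28 / (2 × 17.0892)) = 2·arctan(0.30077) ≈ 33.4798°.

33.480°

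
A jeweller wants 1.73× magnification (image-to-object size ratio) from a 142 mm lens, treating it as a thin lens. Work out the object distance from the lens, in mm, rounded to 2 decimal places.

224.08 mm

With m = dᵢ/dₒ and 1/f = 1/dₒ + 1/dᵢ, substituting dᵢ = m·dₒ gives 1/f = (1 + 1/m)/dₒ, hence dₒ = f·(1 + 1/m).
dₒ = 142 × (1 + 1/1.73) = 142 × 1.57803 ≈ 224.081 mm.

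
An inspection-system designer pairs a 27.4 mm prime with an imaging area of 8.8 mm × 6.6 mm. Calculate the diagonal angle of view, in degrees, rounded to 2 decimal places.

22.70°

Sensor diagonal = √(8.8² + 6.6²) = √121.0000 ≈ 11.0000 mm.
Angle of view α = 2·arctan(d/2f) with d = 11.0000 mm and f = 27.4 mm.
d/2f = 0.20073; arctan(0.20073) ≈ 11.3501°, so α ≈ 22.7003°.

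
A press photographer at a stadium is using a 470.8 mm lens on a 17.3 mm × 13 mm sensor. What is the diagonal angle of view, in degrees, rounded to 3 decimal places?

Sensor diagonal = √(17.3² + 13²) = √468.2900 ≈ 21.6400 mm.
Angle of view α = 2·arctan(d/2f) with d = 21.6400 mm and f = 470.8 mm.
d/2f = 0.02298; arctan(0.02298) ≈ 1.3165°, so α ≈ 2.6331°.

2.633°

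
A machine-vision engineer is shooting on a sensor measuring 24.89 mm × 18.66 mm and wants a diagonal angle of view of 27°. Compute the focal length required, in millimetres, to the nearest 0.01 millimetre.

64.79 mm

Sensor diagonal = √(24.89² + 18.66²) = √967.7077 ≈ 31.1080 mm.
From α = 2·arctan(d/2f) we get f = d / (2·tan(α/2)).
With d = 31.1080 mm and α/2 = 13.5°, tan(α/2) ≈ 0.24008, so f ≈ 31.1080 / 0.48016 ≈ 64.7871 mm.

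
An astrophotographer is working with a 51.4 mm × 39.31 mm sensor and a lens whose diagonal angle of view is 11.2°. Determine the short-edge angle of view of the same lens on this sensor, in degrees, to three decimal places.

Sensor diagonal = √(51.4² + 39.31²) = √4187.2361 ≈ 64.7089 mm.
From the diagonal AOV: f = 64.7089 / (2·tan(5.6°)) = 64.7089 / 0.19610 ≈ 329.9760 mm.
Short-edge AOV = 2·arctan(39.31 / (2 × 329.9760)) = 2·arctan(0.05956) ≈ 6.8176°.

6.818°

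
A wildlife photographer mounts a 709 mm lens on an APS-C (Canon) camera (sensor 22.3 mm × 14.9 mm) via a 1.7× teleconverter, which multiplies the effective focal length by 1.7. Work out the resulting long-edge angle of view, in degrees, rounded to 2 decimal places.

Effective focal length f = 709 × 1.7 = 1205.3 mm.
α = 2·arctan(22.3 / (2 × 1205.3)) = 2·arctan(0.00925) ≈ 1.0600°.

1.06°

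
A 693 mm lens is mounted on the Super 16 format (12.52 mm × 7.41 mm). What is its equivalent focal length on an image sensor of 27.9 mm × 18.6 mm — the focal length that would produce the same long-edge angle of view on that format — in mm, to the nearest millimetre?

Equal angle of view means equal width/f ratio, so f₂ = f₁ · (width₂/width₁) = 693 × 27.9/12.52.
f₂ = 693 × 2.22843 ≈ 1544.305 mm.

1544 mm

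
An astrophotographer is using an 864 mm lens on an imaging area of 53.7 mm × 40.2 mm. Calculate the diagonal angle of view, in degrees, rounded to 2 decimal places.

4.45°

Sensor diagonal = √(53.7² + 40.2²) = √4499.7300 ≈ 67.0800 mm.
Angle of view α = 2·arctan(d/2f) with d = 67.0800 mm and f = 864 mm.
d/2f = 0.03882; arctan(0.03882) ≈ 2.2231°, so α ≈ 4.4461°.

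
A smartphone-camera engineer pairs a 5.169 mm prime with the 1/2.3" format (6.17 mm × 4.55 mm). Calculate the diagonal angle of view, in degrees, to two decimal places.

73.12°

Sensor diagonal = √(6.17² + 4.55²) = √58.7714 ≈ 7.6663 mm.
Angle of view α = 2·arctan(d/2f) with d = 7.6663 mm and f = 5.169 mm.
d/2f = 0.74156; arctan(0.74156) ≈ 36.5592°, so α ≈ 73.1183°.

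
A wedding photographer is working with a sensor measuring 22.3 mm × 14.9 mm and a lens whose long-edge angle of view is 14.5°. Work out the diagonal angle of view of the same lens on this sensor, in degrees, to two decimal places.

From the long-edge AOV: f = 22.3 / (2·tan(7.25°)) = 22.3 / 0.25443 ≈ 87.6462 mm.
Sensor diagonal = √(22.3² + 14.9²) = √719.3000 ≈ 26.8198 mm.
Diagonal AOV = 2·arctan(26.8198 / (2 × 87.6462)) = 2·arctan(0.15300) ≈ 17.3976°.

17.40°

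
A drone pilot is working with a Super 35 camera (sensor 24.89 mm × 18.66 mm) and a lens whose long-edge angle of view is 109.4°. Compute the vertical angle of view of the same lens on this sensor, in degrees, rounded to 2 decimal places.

93.27°

From the long-edge AOV: f = 24.89 / (2·tan(54.7°)) = 24.89 / 2.82470 ≈ 8.8116 mm.
Vertical AOV = 2·arctan(18.66 / (2 × 8.8116)) = 2·arctan(1.05884) ≈ 93.2739°.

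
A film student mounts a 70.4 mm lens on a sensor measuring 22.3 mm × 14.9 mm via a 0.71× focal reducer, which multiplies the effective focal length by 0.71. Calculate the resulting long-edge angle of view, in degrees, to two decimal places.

Effective focal length f = 70.4 × 0.71 = 49.984 mm.
α = 2·arctan(22.3 / (2 × 49.984)) = 2·arctan(0.22307) ≈ 25.1503°.

25.15°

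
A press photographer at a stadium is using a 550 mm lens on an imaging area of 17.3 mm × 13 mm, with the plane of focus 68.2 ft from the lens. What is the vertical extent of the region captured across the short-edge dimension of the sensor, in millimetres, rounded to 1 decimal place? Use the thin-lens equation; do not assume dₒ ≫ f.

478.3 mm

dₒ: 68.2 ft × 304.8 mm/ft = 20787.36 mm.
Similar triangles through the lens centre give W/dₒ = h/dᵢ; with 1/f = 1/dₒ + 1/dᵢ this gives W = h·(dₒ − f)/f.
W = 13 mm × (20787.4 − 550) / 550 = 13 × 36.7952 ≈ 478.338 mm.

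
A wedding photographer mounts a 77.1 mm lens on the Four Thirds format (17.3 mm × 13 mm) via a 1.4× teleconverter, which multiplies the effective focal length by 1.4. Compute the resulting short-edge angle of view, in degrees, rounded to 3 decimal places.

Effective focal length f = 77.1 × 1.4 = 107.94 mm.
α = 2·arctan(13 / (2 × 107.94)) = 2·arctan(0.06022) ≈ 6.8922°.

6.892°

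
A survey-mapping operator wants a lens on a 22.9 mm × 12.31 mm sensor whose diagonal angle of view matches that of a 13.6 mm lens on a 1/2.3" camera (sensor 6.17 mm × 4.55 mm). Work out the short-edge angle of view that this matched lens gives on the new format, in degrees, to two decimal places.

Sensor diagonal = √(6.17² + 4.55²) = √58.7714 ≈ 7.6663 mm.
Sensor diagonal = √(22.9² + 12.31²) = √675.9461 ≈ 25.9990 mm.
Equal diagonal AOV ⇒ f₂ = f₁ · 25.9990/7.6663 = 13.6 × 3.39135 ≈ 46.1224 mm.
Short-edge AOV on the new format = 2·arctan(12.31 / (2 × 46.1224)) = 2·arctan(0.13345) ≈ 15.2023°.

15.20°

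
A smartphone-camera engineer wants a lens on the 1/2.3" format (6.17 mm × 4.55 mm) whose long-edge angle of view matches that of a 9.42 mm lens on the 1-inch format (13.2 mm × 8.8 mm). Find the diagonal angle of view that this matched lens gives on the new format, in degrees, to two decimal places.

Equal long-edge AOV ⇒ f₂ = f₁ · 6.17/13.2 = 9.42 × 0.46742 ≈ 4.4031 mm.
Sensor diagonal = √(6.17² + 4.55²) = √58.7714 ≈ 7.6663 mm.
Diagonal AOV on the new format = 2·arctan(7.6663 / (2 × 4.4031)) = 2·arctan(0.87054) ≈ 82.0820°.

82.08°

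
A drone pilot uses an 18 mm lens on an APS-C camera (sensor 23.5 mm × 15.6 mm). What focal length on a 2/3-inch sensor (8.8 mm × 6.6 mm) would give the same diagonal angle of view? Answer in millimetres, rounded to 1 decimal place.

Sensor diagonal = √(23.5² + 15.6²) = √795.6100 ≈ 28.2066 mm.
Sensor diagonal = √(8.8² + 6.6²) = √121.0000 ≈ 11.0000 mm.
Equal angle of view means equal diagonal/f ratio, so f₂ = f₁ · (diagonal₂/diagonal₁) = 18 × 11.0000/28.2066.
f₂ = 18 × 0.38998 ≈ 7.020 mm.

7.0 mm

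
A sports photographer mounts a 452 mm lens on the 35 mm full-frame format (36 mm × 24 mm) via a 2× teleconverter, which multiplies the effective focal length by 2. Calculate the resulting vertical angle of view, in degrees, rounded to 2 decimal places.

Effective focal length f = 452 × 2 = 904 mm.
α = 2·arctan(24 / (2 × 904)) = 2·arctan(0.01327) ≈ 1.5210°.

1.52°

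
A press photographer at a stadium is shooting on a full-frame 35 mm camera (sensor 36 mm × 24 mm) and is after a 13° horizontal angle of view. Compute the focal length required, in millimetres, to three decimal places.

From α = 2·arctan(w/2f) we get f = w / (2·tan(α/2)).
With w = 36 mm and α/2 = 6.5°, tan(α/2) ≈ 0.11394, so f ≈ 36 / 0.22787 ≈ 157.9840 mm.

157.984 mm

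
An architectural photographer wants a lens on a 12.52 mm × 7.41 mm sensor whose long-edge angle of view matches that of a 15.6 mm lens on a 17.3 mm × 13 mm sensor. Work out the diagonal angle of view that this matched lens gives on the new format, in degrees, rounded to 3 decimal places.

Equal long-edge AOV ⇒ f₂ = f₁ · 12.52/17.3 = 15.6 × 0.72370 ≈ 11.2897 mm.
Sensor diagonal = √(12.52² + 7.41²) = √211.6585 ≈ 14.5485 mm.
Diagonal AOV on the new format = 2·arctan(14.5485 / (2 × 11.2897)) = 2·arctan(0.64433) ≈ 65.5894°.

65.589°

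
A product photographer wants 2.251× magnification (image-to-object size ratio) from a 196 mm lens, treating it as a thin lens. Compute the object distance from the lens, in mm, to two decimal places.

With m = dᵢ/dₒ and 1/f = 1/dₒ + 1/dᵢ, substituting dᵢ = m·dₒ gives 1/f = (1 + 1/m)/dₒ, hence dₒ = f·(1 + 1/m).
dₒ = 196 × (1 + 1/2.251) = 196 × 1.44425 ≈ 283.072 mm.

283.07 mm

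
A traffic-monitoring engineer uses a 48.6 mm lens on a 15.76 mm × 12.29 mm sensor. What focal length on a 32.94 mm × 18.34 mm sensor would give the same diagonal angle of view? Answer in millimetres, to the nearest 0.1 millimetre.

Sensor diagonal = √(15.76² + 12.29²) = √399.4217 ≈ 19.9855 mm.
Sensor diagonal = √(32.94² + 18.34²) = √1421.3992 ≈ 37.7014 mm.
Equal angle of view means equal diagonal/f ratio, so f₂ = f₁ · (diagonal₂/diagonal₁) = 48.6 × 37.7014/19.9855.
f₂ = 48.6 × 1.88644 ≈ 91.681 mm.

91.7 mm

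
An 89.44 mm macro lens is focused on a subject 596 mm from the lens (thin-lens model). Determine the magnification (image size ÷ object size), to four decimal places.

Thin lens: 1/f = 1/dₒ + 1/dᵢ → 1/dᵢ = 1/89.44 − 1/596 = 0.0095028 mm⁻¹, so dᵢ ≈ 105.2318 mm.
Magnification m = dᵢ/dₒ = 105.2318/596 ≈ 0.17656.

0.1766×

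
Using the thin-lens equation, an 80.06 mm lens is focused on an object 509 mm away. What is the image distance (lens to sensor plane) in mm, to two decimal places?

1/dᵢ = 1/f − 1/dₒ = 1/80.06 − 1/509 = 0.0105260 mm⁻¹.
dᵢ = 1/0.0105260 ≈ 95.0029 mm.

95.00 mm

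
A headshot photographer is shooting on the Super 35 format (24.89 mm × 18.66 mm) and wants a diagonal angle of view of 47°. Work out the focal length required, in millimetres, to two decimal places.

Sensor diagonal = √(24.89² + 18.66²) = √967.7077 ≈ 31.1080 mm.
From α = 2·arctan(d/2f) we get f = d / (2·tan(α/2)).
With d = 31.1080 mm and α/2 = 23.5°, tan(α/2) ≈ 0.43481, so f ≈ 31.1080 / 0.86962 ≈ 35.7718 mm.

35.77 mm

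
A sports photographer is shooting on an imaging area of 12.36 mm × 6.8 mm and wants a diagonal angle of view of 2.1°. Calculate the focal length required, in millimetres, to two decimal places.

Sensor diagonal = √(12.36² + 6.8²) = √199.0096 ≈ 14.1071 mm.
From α = 2·arctan(d/2f) we get f = d / (2·tan(α/2)).
With d = 14.1071 mm and α/2 = 1.05°, tan(α/2) ≈ 0.01833, so f ≈ 14.1071 / 0.03666 ≈ 384.8502 mm.

384.85 mm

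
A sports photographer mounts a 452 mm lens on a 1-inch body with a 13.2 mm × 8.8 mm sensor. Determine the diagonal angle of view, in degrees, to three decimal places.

Sensor diagonal = √(13.2² + 8.8²) = √251.6800 ≈ 15.8644 mm.
Angle of view α = 2·arctan(d/2f) with d = 15.8644 mm and f = 452 mm.
d/2f = 0.01755; arctan(0.01755) ≈ 1.0054°, so α ≈ 2.0108°.

2.011°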